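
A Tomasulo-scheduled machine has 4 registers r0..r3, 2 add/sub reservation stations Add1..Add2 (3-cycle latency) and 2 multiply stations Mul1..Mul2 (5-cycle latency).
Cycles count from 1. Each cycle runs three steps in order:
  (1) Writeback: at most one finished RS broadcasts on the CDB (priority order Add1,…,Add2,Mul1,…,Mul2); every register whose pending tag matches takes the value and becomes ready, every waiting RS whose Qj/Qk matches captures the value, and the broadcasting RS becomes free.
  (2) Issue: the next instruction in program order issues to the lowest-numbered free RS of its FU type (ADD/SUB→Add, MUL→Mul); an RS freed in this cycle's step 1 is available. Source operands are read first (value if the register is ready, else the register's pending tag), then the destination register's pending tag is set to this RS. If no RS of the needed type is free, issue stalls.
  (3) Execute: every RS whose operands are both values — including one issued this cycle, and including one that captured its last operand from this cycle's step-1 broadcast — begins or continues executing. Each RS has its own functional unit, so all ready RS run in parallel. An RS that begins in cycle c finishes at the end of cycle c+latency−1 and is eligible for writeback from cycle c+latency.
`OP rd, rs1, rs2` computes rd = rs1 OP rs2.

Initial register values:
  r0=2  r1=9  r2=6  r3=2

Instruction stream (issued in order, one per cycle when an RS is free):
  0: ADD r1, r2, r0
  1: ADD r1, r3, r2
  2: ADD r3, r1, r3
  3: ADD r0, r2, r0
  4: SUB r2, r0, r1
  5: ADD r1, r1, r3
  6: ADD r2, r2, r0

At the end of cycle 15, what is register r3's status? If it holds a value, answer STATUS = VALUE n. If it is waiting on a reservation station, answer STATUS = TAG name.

c1: issue ADD r1<-Add1 | r0:2,r1:Add1,r2:6,r3:2
c2: issue ADD r1<-Add2 | r0:2,r1:Add2,r2:6,r3:2
c3: stall | r0:2,r1:Add2,r2:6,r3:2
c4: CDB Add1=8; issue ADD r3<-Add1 | r0:2,r1:Add2,r2:6,r3:Add1
c5: CDB Add2=8; issue ADD r0<-Add2 | r0:Add2,r1:8,r2:6,r3:Add1
c6: stall | r0:Add2,r1:8,r2:6,r3:Add1
c7: stall | r0:Add2,r1:8,r2:6,r3:Add1
c8: CDB Add1=10; issue SUB r2<-Add1 | r0:Add2,r1:8,r2:Add1,r3:10
c9: CDB Add2=8; issue ADD r1<-Add2 | r0:8,r1:Add2,r2:Add1,r3:10
c10: stall | r0:8,r1:Add2,r2:Add1,r3:10
c11: stall | r0:8,r1:Add2,r2:Add1,r3:10
c12: CDB Add1=0; issue ADD r2<-Add1 | r0:8,r1:Add2,r2:Add1,r3:10
c13: CDB Add2=18 | r0:8,r1:18,r2:Add1,r3:10
c14: - | r0:8,r1:18,r2:Add1,r3:10
c15: CDB Add1=8 | r0:8,r1:18,r2:8,r3:10

STATUS = VALUE 10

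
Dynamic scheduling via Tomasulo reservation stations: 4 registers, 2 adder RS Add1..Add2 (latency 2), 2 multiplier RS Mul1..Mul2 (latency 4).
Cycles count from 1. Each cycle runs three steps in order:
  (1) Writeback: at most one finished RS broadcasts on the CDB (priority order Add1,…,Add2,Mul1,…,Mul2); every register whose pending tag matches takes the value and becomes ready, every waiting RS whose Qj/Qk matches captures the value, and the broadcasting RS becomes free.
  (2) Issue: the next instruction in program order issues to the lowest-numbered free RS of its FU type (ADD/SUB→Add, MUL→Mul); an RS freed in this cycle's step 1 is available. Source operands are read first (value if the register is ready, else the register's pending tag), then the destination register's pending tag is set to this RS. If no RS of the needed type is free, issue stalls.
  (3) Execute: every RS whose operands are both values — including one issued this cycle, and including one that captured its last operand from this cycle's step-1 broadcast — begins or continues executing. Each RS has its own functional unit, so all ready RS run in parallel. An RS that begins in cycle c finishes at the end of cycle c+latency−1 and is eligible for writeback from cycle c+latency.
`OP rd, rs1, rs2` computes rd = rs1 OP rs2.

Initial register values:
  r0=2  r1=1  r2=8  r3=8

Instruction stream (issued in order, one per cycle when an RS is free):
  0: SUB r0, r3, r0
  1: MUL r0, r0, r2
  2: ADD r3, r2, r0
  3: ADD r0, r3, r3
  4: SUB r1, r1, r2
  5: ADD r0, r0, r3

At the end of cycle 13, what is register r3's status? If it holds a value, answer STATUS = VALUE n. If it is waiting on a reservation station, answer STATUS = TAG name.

STATUS = VALUE 56

c1: issue SUB r0<-Add1 | r0:Add1,r1:1,r2:8,r3:8
c2: issue MUL r0<-Mul1 | r0:Mul1,r1:1,r2:8,r3:8
c3: CDB Add1=6; issue ADD r3<-Add1 | r0:Mul1,r1:1,r2:8,r3:Add1
c4: issue ADD r0<-Add2 | r0:Add2,r1:1,r2:8,r3:Add1
c5: stall | r0:Add2,r1:1,r2:8,r3:Add1
c6: stall | r0:Add2,r1:1,r2:8,r3:Add1
c7: CDB Mul1=48; stall | r0:Add2,r1:1,r2:8,r3:Add1
c8: stall | r0:Add2,r1:1,r2:8,r3:Add1
c9: CDB Add1=56; issue SUB r1<-Add1 | r0:Add2,r1:Add1,r2:8,r3:56
c10: stall | r0:Add2,r1:Add1,r2:8,r3:56
c11: CDB Add1=-7; issue ADD r0<-Add1 | r0:Add1,r1:-7,r2:8,r3:56
c12: CDB Add2=112 | r0:Add1,r1:-7,r2:8,r3:56
c13: - | r0:Add1,r1:-7,r2:8,r3:56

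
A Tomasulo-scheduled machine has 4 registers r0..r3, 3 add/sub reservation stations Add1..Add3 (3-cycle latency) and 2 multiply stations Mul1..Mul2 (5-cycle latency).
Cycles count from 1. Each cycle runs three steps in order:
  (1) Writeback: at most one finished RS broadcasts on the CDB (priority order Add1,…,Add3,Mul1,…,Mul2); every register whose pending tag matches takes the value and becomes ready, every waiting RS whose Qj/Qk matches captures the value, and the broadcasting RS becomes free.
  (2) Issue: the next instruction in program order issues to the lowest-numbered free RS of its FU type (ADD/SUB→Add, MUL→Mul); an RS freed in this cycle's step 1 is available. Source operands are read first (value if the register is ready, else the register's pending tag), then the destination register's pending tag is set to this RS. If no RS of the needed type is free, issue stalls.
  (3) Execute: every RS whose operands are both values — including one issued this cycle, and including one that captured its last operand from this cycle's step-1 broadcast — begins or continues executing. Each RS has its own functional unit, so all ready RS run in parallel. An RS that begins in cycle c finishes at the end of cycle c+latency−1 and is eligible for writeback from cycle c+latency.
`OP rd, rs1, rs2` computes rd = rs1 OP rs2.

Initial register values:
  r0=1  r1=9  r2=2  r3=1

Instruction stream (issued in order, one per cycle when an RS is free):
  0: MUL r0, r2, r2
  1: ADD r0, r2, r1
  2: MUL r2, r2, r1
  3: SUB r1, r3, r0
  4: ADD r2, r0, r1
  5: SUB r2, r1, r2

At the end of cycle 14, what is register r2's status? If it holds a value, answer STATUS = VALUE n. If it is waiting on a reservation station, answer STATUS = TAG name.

  c1: issue MUL r0<-Mul1  regs: r0:Mul1,r1:9,r2:2,r3:1
  c2: issue ADD r0<-Add1  regs: r0:Add1,r1:9,r2:2,r3:1
  c3: issue MUL r2<-Mul2  regs: r0:Add1,r1:9,r2:Mul2,r3:1
  c4: issue SUB r1<-Add2  regs: r0:Add1,r1:Add2,r2:Mul2,r3:1
  c5: CDB Add1=11; issue ADD r2<-Add1  regs: r0:11,r1:Add2,r2:Add1,r3:1
  c6: CDB Mul1=4; issue SUB r2<-Add3  regs: r0:11,r1:Add2,r2:Add3,r3:1
  c7: -  regs: r0:11,r1:Add2,r2:Add3,r3:1
  c8: CDB Add2=-10  regs: r0:11,r1:-10,r2:Add3,r3:1
  c9: CDB Mul2=18  regs: r0:11,r1:-10,r2:Add3,r3:1
  c10: -  regs: r0:11,r1:-10,r2:Add3,r3:1
  c11: CDB Add1=1  regs: r0:11,r1:-10,r2:Add3,r3:1
  c12: -  regs: r0:11,r1:-10,r2:Add3,r3:1
  c13: -  regs: r0:11,r1:-10,r2:Add3,r3:1
  c14: CDB Add3=-11  regs: r0:11,r1:-10,r2:-11,r3:1

STATUS = VALUE -11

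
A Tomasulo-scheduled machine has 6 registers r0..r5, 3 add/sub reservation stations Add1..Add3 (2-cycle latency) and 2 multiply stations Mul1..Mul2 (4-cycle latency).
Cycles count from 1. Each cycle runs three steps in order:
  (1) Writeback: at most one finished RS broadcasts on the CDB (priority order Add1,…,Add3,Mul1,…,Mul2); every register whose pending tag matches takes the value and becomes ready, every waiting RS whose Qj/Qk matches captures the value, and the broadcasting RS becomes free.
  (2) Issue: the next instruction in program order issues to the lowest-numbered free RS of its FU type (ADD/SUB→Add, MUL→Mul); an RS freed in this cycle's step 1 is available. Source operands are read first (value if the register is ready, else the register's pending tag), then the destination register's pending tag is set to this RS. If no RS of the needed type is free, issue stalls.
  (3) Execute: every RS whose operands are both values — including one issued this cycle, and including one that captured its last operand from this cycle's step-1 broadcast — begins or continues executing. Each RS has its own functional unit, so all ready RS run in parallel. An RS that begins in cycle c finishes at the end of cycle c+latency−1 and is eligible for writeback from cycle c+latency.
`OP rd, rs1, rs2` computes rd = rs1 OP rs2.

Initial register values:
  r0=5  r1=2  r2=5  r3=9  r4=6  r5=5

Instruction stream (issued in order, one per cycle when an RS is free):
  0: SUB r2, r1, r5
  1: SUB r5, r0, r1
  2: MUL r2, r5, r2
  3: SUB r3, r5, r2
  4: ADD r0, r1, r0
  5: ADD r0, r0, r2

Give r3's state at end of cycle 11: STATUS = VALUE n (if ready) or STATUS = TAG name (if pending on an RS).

STATUS = VALUE 12

c1: issue SUB r2<-Add1 | r0:5,r1:2,r2:Add1,r3:9,r4:6,r5:5
c2: issue SUB r5<-Add2 | r0:5,r1:2,r2:Add1,r3:9,r4:6,r5:Add2
c3: CDB Add1=-3; issue MUL r2<-Mul1 | r0:5,r1:2,r2:Mul1,r3:9,r4:6,r5:Add2
c4: CDB Add2=3; issue SUB r3<-Add1 | r0:5,r1:2,r2:Mul1,r3:Add1,r4:6,r5:3
c5: issue ADD r0<-Add2 | r0:Add2,r1:2,r2:Mul1,r3:Add1,r4:6,r5:3
c6: issue ADD r0<-Add3 | r0:Add3,r1:2,r2:Mul1,r3:Add1,r4:6,r5:3
c7: CDB Add2=7 | r0:Add3,r1:2,r2:Mul1,r3:Add1,r4:6,r5:3
c8: CDB Mul1=-9 | r0:Add3,r1:2,r2:-9,r3:Add1,r4:6,r5:3
c9: - | r0:Add3,r1:2,r2:-9,r3:Add1,r4:6,r5:3
c10: CDB Add1=12 | r0:Add3,r1:2,r2:-9,r3:12,r4:6,r5:3
c11: CDB Add3=-2 | r0:-2,r1:2,r2:-9,r3:12,r4:6,r5:3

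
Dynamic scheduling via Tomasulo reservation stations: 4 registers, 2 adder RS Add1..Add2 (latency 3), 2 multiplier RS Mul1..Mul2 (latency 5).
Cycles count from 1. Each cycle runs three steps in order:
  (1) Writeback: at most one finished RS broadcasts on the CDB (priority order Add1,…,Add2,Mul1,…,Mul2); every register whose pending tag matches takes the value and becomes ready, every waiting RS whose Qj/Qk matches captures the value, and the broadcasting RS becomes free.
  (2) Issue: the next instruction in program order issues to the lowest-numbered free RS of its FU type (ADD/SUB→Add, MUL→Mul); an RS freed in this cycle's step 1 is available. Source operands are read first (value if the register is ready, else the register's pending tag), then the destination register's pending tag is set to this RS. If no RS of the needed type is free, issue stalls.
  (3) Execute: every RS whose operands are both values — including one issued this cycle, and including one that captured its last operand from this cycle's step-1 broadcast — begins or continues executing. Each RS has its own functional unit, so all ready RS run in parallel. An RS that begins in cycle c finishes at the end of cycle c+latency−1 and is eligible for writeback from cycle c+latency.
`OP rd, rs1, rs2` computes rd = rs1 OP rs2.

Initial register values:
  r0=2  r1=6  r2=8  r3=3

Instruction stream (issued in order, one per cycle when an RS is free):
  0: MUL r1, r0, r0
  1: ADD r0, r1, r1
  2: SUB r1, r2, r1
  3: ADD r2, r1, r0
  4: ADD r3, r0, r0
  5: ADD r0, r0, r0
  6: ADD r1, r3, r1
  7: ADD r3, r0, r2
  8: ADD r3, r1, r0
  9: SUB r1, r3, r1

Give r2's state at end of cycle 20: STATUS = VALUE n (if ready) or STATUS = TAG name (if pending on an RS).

STATUS = VALUE 12

  c1: issue MUL r1<-Mul1  regs: r0:2,r1:Mul1,r2:8,r3:3
  c2: issue ADD r0<-Add1  regs: r0:Add1,r1:Mul1,r2:8,r3:3
  c3: issue SUB r1<-Add2  regs: r0:Add1,r1:Add2,r2:8,r3:3
  c4: stall  regs: r0:Add1,r1:Add2,r2:8,r3:3
  c5: stall  regs: r0:Add1,r1:Add2,r2:8,r3:3
  c6: CDB Mul1=4; stall  regs: r0:Add1,r1:Add2,r2:8,r3:3
  c7: stall  regs: r0:Add1,r1:Add2,r2:8,r3:3
  c8: stall  regs: r0:Add1,r1:Add2,r2:8,r3:3
  c9: CDB Add1=8; issue ADD r2<-Add1  regs: r0:8,r1:Add2,r2:Add1,r3:3
  c10: CDB Add2=4; issue ADD r3<-Add2  regs: r0:8,r1:4,r2:Add1,r3:Add2
  c11: stall  regs: r0:8,r1:4,r2:Add1,r3:Add2
  c12: stall  regs: r0:8,r1:4,r2:Add1,r3:Add2
  c13: CDB Add1=12; issue ADD r0<-Add1  regs: r0:Add1,r1:4,r2:12,r3:Add2
  c14: CDB Add2=16; issue ADD r1<-Add2  regs: r0:Add1,r1:Add2,r2:12,r3:16
  c15: stall  regs: r0:Add1,r1:Add2,r2:12,r3:16
  c16: CDB Add1=16; issue ADD r3<-Add1  regs: r0:16,r1:Add2,r2:12,r3:Add1
  c17: CDB Add2=20; issue ADD r3<-Add2  regs: r0:16,r1:20,r2:12,r3:Add2
  c18: stall  regs: r0:16,r1:20,r2:12,r3:Add2
  c19: CDB Add1=28; issue SUB r1<-Add1  regs: r0:16,r1:Add1,r2:12,r3:Add2
  c20: CDB Add2=36  regs: r0:16,r1:Add1,r2:12,r3:36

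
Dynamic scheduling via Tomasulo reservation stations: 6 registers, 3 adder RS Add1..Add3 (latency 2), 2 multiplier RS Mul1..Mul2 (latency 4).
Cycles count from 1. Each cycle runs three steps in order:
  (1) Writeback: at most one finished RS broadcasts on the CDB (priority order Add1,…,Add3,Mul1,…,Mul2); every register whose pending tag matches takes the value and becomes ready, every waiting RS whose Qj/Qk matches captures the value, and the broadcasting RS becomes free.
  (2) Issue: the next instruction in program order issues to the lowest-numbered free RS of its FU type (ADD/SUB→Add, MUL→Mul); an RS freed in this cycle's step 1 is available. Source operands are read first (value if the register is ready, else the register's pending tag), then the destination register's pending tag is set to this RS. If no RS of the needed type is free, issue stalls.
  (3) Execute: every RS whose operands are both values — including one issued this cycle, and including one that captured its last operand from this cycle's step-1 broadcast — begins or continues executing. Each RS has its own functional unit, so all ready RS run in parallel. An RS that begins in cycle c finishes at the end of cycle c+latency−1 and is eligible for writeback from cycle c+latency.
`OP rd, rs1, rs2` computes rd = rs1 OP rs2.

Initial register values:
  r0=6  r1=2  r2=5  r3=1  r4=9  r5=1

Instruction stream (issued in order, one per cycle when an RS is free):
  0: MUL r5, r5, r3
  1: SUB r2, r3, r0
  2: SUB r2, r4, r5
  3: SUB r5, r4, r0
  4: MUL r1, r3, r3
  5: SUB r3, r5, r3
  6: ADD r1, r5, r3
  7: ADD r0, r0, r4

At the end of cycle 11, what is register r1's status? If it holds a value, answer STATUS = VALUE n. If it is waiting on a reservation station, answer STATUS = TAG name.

  c1: issue MUL r5<-Mul1  regs: r0:6,r1:2,r2:5,r3:1,r4:9,r5:Mul1
  c2: issue SUB r2<-Add1  regs: r0:6,r1:2,r2:Add1,r3:1,r4:9,r5:Mul1
  c3: issue SUB r2<-Add2  regs: r0:6,r1:2,r2:Add2,r3:1,r4:9,r5:Mul1
  c4: CDB Add1=-5; issue SUB r5<-Add1  regs: r0:6,r1:2,r2:Add2,r3:1,r4:9,r5:Add1
  c5: CDB Mul1=1; issue MUL r1<-Mul1  regs: r0:6,r1:Mul1,r2:Add2,r3:1,r4:9,r5:Add1
  c6: CDB Add1=3; issue SUB r3<-Add1  regs: r0:6,r1:Mul1,r2:Add2,r3:Add1,r4:9,r5:3
  c7: CDB Add2=8; issue ADD r1<-Add2  regs: r0:6,r1:Add2,r2:8,r3:Add1,r4:9,r5:3
  c8: CDB Add1=2; issue ADD r0<-Add1  regs: r0:Add1,r1:Add2,r2:8,r3:2,r4:9,r5:3
  c9: CDB Mul1=1  regs: r0:Add1,r1:Add2,r2:8,r3:2,r4:9,r5:3
  c10: CDB Add1=15  regs: r0:15,r1:Add2,r2:8,r3:2,r4:9,r5:3
  c11: CDB Add2=5  regs: r0:15,r1:5,r2:8,r3:2,r4:9,r5:3

STATUS = VALUE 5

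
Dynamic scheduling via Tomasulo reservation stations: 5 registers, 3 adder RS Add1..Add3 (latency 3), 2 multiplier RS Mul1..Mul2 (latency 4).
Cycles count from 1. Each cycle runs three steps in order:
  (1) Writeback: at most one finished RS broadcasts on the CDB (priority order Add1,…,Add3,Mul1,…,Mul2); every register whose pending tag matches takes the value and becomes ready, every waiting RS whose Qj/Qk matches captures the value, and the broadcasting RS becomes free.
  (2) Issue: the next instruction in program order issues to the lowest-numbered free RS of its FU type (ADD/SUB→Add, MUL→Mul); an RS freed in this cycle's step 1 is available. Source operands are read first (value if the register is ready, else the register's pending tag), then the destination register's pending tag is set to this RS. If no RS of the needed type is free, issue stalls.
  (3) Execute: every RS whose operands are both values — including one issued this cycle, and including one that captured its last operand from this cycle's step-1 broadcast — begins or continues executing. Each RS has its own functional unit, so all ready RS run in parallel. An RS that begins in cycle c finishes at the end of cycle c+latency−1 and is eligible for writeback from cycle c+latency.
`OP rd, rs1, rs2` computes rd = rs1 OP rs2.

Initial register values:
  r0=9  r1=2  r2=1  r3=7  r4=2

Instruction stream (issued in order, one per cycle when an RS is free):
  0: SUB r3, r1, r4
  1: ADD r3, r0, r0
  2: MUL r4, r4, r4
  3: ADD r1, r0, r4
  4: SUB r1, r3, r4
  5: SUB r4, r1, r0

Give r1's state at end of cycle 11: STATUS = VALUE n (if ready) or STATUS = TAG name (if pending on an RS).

STATUS = VALUE 14

cycle 1: issue SUB r3<-Add1 // r0:9,r1:2,r2:1,r3:Add1,r4:2
cycle 2: issue ADD r3<-Add2 // r0:9,r1:2,r2:1,r3:Add2,r4:2
cycle 3: issue MUL r4<-Mul1 // r0:9,r1:2,r2:1,r3:Add2,r4:Mul1
cycle 4: CDB Add1=0; issue ADD r1<-Add1 // r0:9,r1:Add1,r2:1,r3:Add2,r4:Mul1
cycle 5: CDB Add2=18; issue SUB r1<-Add2 // r0:9,r1:Add2,r2:1,r3:18,r4:Mul1
cycle 6: issue SUB r4<-Add3 // r0:9,r1:Add2,r2:1,r3:18,r4:Add3
cycle 7: CDB Mul1=4 // r0:9,r1:Add2,r2:1,r3:18,r4:Add3
cycle 8: - // r0:9,r1:Add2,r2:1,r3:18,r4:Add3
cycle 9: - // r0:9,r1:Add2,r2:1,r3:18,r4:Add3
cycle 10: CDB Add1=13 // r0:9,r1:Add2,r2:1,r3:18,r4:Add3
cycle 11: CDB Add2=14 // r0:9,r1:14,r2:1,r3:18,r4:Add3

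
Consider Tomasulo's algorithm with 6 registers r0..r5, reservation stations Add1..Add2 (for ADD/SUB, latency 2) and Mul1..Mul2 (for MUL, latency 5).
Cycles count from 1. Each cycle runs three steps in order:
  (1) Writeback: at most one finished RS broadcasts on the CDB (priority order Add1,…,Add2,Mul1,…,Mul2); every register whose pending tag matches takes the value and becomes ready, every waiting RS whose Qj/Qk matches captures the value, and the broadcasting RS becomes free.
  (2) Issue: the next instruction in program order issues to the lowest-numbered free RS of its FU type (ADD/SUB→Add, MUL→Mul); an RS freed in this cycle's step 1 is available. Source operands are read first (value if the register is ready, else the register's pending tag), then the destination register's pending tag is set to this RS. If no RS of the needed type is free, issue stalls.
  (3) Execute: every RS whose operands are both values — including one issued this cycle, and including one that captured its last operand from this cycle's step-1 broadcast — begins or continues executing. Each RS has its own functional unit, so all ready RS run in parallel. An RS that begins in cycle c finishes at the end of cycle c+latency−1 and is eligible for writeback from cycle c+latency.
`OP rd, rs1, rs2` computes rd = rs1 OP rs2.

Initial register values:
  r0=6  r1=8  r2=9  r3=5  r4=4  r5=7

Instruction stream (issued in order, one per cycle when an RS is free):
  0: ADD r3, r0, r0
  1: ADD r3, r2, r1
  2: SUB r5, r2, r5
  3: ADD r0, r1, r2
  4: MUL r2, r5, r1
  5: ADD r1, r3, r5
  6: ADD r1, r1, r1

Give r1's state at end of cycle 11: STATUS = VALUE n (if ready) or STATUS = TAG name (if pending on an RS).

  c1: issue ADD r3<-Add1  regs: r0:6,r1:8,r2:9,r3:Add1,r4:4,r5:7
  c2: issue ADD r3<-Add2  regs: r0:6,r1:8,r2:9,r3:Add2,r4:4,r5:7
  c3: CDB Add1=12; issue SUB r5<-Add1  regs: r0:6,r1:8,r2:9,r3:Add2,r4:4,r5:Add1
  c4: CDB Add2=17; issue ADD r0<-Add2  regs: r0:Add2,r1:8,r2:9,r3:17,r4:4,r5:Add1
  c5: CDB Add1=2; issue MUL r2<-Mul1  regs: r0:Add2,r1:8,r2:Mul1,r3:17,r4:4,r5:2
  c6: CDB Add2=17; issue ADD r1<-Add1  regs: r0:17,r1:Add1,r2:Mul1,r3:17,r4:4,r5:2
  c7: issue ADD r1<-Add2  regs: r0:17,r1:Add2,r2:Mul1,r3:17,r4:4,r5:2
  c8: CDB Add1=19  regs: r0:17,r1:Add2,r2:Mul1,r3:17,r4:4,r5:2
  c9: -  regs: r0:17,r1:Add2,r2:Mul1,r3:17,r4:4,r5:2
  c10: CDB Add2=38  regs: r0:17,r1:38,r2:Mul1,r3:17,r4:4,r5:2
  c11: CDB Mul1=16  regs: r0:17,r1:38,r2:16,r3:17,r4:4,r5:2

STATUS = VALUE 38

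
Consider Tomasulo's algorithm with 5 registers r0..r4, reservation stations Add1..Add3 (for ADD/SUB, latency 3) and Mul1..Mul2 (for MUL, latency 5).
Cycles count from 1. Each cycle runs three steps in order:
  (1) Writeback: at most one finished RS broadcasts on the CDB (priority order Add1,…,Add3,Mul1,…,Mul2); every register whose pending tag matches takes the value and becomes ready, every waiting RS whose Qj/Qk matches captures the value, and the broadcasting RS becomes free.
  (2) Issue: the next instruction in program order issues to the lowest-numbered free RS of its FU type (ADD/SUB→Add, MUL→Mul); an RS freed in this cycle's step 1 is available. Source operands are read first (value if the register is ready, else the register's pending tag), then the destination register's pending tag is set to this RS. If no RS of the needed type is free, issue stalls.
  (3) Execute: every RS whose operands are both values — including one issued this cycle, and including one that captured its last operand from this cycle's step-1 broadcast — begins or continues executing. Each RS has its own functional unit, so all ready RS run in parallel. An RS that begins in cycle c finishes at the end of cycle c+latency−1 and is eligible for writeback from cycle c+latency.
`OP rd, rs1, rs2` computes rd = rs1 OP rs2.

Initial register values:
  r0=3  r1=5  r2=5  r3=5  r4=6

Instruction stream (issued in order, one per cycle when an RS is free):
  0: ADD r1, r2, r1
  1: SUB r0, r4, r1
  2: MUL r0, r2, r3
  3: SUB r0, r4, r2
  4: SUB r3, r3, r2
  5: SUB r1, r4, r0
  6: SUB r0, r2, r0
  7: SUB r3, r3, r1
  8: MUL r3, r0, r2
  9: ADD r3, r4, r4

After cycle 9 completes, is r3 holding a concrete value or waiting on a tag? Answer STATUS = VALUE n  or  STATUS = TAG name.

c1: issue ADD r1<-Add1 | r0:3,r1:Add1,r2:5,r3:5,r4:6
c2: issue SUB r0<-Add2 | r0:Add2,r1:Add1,r2:5,r3:5,r4:6
c3: issue MUL r0<-Mul1 | r0:Mul1,r1:Add1,r2:5,r3:5,r4:6
c4: CDB Add1=10; issue SUB r0<-Add1 | r0:Add1,r1:10,r2:5,r3:5,r4:6
c5: issue SUB r3<-Add3 | r0:Add1,r1:10,r2:5,r3:Add3,r4:6
c6: stall | r0:Add1,r1:10,r2:5,r3:Add3,r4:6
c7: CDB Add1=1; issue SUB r1<-Add1 | r0:1,r1:Add1,r2:5,r3:Add3,r4:6
c8: CDB Add2=-4; issue SUB r0<-Add2 | r0:Add2,r1:Add1,r2:5,r3:Add3,r4:6
c9: CDB Add3=0; issue SUB r3<-Add3 | r0:Add2,r1:Add1,r2:5,r3:Add3,r4:6

STATUS = TAG Add3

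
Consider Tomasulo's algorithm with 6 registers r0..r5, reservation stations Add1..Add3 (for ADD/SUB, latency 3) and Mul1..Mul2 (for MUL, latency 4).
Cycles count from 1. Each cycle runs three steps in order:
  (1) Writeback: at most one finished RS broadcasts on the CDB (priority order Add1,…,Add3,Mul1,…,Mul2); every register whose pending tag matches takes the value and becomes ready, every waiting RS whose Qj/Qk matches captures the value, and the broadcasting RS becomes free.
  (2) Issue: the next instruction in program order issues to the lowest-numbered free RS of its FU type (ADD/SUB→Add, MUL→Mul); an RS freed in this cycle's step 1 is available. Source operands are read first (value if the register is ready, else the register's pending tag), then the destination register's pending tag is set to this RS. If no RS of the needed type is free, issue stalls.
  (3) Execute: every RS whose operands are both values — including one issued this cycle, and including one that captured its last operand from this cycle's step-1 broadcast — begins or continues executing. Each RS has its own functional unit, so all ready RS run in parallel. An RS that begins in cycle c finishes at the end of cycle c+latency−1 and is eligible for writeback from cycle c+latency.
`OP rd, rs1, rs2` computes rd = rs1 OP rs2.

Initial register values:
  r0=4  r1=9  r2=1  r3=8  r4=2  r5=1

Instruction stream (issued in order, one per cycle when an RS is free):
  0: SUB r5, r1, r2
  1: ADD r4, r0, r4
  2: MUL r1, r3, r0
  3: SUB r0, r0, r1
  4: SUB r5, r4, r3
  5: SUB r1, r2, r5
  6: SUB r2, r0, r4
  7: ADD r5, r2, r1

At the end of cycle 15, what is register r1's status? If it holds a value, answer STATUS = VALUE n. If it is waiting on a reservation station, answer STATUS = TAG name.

c1: issue SUB r5<-Add1 | r0:4,r1:9,r2:1,r3:8,r4:2,r5:Add1
c2: issue ADD r4<-Add2 | r0:4,r1:9,r2:1,r3:8,r4:Add2,r5:Add1
c3: issue MUL r1<-Mul1 | r0:4,r1:Mul1,r2:1,r3:8,r4:Add2,r5:Add1
c4: CDB Add1=8; issue SUB r0<-Add1 | r0:Add1,r1:Mul1,r2:1,r3:8,r4:Add2,r5:8
c5: CDB Add2=6; issue SUB r5<-Add2 | r0:Add1,r1:Mul1,r2:1,r3:8,r4:6,r5:Add2
c6: issue SUB r1<-Add3 | r0:Add1,r1:Add3,r2:1,r3:8,r4:6,r5:Add2
c7: CDB Mul1=32; stall | r0:Add1,r1:Add3,r2:1,r3:8,r4:6,r5:Add2
c8: CDB Add2=-2; issue SUB r2<-Add2 | r0:Add1,r1:Add3,r2:Add2,r3:8,r4:6,r5:-2
c9: stall | r0:Add1,r1:Add3,r2:Add2,r3:8,r4:6,r5:-2
c10: CDB Add1=-28; issue ADD r5<-Add1 | r0:-28,r1:Add3,r2:Add2,r3:8,r4:6,r5:Add1
c11: CDB Add3=3 | r0:-28,r1:3,r2:Add2,r3:8,r4:6,r5:Add1
c12: - | r0:-28,r1:3,r2:Add2,r3:8,r4:6,r5:Add1
c13: CDB Add2=-34 | r0:-28,r1:3,r2:-34,r3:8,r4:6,r5:Add1
c14: - | r0:-28,r1:3,r2:-34,r3:8,r4:6,r5:Add1
c15: - | r0:-28,r1:3,r2:-34,r3:8,r4:6,r5:Add1

STATUS = VALUE 3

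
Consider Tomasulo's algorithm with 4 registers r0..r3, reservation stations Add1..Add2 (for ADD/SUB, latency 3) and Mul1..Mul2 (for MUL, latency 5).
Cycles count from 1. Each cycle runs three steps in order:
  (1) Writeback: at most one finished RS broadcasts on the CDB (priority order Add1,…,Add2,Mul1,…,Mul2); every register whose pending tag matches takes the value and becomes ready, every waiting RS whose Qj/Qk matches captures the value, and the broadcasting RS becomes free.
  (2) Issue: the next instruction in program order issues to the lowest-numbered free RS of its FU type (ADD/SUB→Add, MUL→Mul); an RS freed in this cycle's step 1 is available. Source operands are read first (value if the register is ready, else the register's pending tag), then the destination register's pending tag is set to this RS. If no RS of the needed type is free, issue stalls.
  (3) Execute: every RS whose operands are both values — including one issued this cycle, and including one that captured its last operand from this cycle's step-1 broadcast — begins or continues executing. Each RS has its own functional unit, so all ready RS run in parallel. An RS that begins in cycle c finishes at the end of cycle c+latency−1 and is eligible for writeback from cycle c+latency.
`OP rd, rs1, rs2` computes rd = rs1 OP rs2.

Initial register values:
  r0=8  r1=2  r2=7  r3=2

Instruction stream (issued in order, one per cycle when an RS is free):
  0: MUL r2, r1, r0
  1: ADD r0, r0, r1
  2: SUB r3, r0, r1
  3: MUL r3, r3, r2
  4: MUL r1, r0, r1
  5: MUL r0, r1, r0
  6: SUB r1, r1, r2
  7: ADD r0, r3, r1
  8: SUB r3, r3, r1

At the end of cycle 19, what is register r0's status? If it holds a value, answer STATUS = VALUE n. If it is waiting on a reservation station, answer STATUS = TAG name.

  c1: issue MUL r2<-Mul1  regs: r0:8,r1:2,r2:Mul1,r3:2
  c2: issue ADD r0<-Add1  regs: r0:Add1,r1:2,r2:Mul1,r3:2
  c3: issue SUB r3<-Add2  regs: r0:Add1,r1:2,r2:Mul1,r3:Add2
  c4: issue MUL r3<-Mul2  regs: r0:Add1,r1:2,r2:Mul1,r3:Mul2
  c5: CDB Add1=10; stall  regs: r0:10,r1:2,r2:Mul1,r3:Mul2
  c6: CDB Mul1=16; issue MUL r1<-Mul1  regs: r0:10,r1:Mul1,r2:16,r3:Mul2
  c7: stall  regs: r0:10,r1:Mul1,r2:16,r3:Mul2
  c8: CDB Add2=8; stall  regs: r0:10,r1:Mul1,r2:16,r3:Mul2
  c9: stall  regs: r0:10,r1:Mul1,r2:16,r3:Mul2
  c10: stall  regs: r0:10,r1:Mul1,r2:16,r3:Mul2
  c11: CDB Mul1=20; issue MUL r0<-Mul1  regs: r0:Mul1,r1:20,r2:16,r3:Mul2
  c12: issue SUB r1<-Add1  regs: r0:Mul1,r1:Add1,r2:16,r3:Mul2
  c13: CDB Mul2=128; issue ADD r0<-Add2  regs: r0:Add2,r1:Add1,r2:16,r3:128
  c14: stall  regs: r0:Add2,r1:Add1,r2:16,r3:128
  c15: CDB Add1=4; issue SUB r3<-Add1  regs: r0:Add2,r1:4,r2:16,r3:Add1
  c16: CDB Mul1=200  regs: r0:Add2,r1:4,r2:16,r3:Add1
  c17: -  regs: r0:Add2,r1:4,r2:16,r3:Add1
  c18: CDB Add1=124  regs: r0:Add2,r1:4,r2:16,r3:124
  c19: CDB Add2=132  regs: r0:132,r1:4,r2:16,r3:124

STATUS = VALUE 132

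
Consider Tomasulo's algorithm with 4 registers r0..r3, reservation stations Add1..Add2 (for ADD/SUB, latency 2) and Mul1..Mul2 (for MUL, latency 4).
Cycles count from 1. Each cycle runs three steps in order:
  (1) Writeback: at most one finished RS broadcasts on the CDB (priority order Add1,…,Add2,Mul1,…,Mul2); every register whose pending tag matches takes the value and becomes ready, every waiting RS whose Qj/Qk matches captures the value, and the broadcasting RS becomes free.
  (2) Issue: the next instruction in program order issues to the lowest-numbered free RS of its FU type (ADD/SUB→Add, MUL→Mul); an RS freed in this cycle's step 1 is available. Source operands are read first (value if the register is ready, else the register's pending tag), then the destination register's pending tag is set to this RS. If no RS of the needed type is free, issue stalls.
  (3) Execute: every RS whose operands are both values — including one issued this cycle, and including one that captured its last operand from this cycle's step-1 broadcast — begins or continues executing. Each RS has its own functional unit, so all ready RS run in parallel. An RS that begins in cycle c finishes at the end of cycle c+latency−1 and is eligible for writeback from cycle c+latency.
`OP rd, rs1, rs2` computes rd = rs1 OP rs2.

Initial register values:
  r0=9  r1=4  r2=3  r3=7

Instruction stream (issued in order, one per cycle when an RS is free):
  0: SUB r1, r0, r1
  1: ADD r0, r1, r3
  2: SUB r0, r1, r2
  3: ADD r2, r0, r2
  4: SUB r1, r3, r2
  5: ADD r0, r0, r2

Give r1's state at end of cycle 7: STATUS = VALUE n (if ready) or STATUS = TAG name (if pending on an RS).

  c1: issue SUB r1<-Add1  regs: r0:9,r1:Add1,r2:3,r3:7
  c2: issue ADD r0<-Add2  regs: r0:Add2,r1:Add1,r2:3,r3:7
  c3: CDB Add1=5; issue SUB r0<-Add1  regs: r0:Add1,r1:5,r2:3,r3:7
  c4: stall  regs: r0:Add1,r1:5,r2:3,r3:7
  c5: CDB Add1=2; issue ADD r2<-Add1  regs: r0:2,r1:5,r2:Add1,r3:7
  c6: CDB Add2=12; issue SUB r1<-Add2  regs: r0:2,r1:Add2,r2:Add1,r3:7
  c7: CDB Add1=5; issue ADD r0<-Add1  regs: r0:Add1,r1:Add2,r2:5,r3:7

STATUS = TAG Add2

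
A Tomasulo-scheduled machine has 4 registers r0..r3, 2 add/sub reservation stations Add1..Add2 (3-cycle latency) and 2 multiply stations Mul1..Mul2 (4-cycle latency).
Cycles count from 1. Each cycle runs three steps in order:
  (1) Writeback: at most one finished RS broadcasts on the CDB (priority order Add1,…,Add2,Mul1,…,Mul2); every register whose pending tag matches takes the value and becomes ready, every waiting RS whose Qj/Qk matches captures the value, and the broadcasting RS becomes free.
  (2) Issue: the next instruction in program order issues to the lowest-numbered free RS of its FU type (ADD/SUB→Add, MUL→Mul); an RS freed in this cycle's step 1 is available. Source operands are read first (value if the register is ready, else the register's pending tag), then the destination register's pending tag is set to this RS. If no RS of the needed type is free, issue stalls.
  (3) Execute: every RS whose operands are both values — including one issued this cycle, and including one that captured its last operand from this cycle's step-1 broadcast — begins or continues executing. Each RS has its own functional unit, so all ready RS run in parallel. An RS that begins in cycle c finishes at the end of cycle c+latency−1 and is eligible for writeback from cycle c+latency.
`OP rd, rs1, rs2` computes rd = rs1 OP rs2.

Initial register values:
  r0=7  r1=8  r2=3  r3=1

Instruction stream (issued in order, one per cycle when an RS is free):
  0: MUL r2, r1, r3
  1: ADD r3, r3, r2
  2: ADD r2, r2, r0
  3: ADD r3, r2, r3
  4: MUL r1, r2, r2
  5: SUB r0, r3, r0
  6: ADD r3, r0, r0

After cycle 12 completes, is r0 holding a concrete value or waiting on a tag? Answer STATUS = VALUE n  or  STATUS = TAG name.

STATUS = TAG Add2

cycle 1: issue MUL r2<-Mul1 // r0:7,r1:8,r2:Mul1,r3:1
cycle 2: issue ADD r3<-Add1 // r0:7,r1:8,r2:Mul1,r3:Add1
cycle 3: issue ADD r2<-Add2 // r0:7,r1:8,r2:Add2,r3:Add1
cycle 4: stall // r0:7,r1:8,r2:Add2,r3:Add1
cycle 5: CDB Mul1=8; stall // r0:7,r1:8,r2:Add2,r3:Add1
cycle 6: stall // r0:7,r1:8,r2:Add2,r3:Add1
cycle 7: stall // r0:7,r1:8,r2:Add2,r3:Add1
cycle 8: CDB Add1=9; issue ADD r3<-Add1 // r0:7,r1:8,r2:Add2,r3:Add1
cycle 9: CDB Add2=15; issue MUL r1<-Mul1 // r0:7,r1:Mul1,r2:15,r3:Add1
cycle 10: issue SUB r0<-Add2 // r0:Add2,r1:Mul1,r2:15,r3:Add1
cycle 11: stall // r0:Add2,r1:Mul1,r2:15,r3:Add1
cycle 12: CDB Add1=24; issue ADD r3<-Add1 // r0:Add2,r1:Mul1,r2:15,r3:Add1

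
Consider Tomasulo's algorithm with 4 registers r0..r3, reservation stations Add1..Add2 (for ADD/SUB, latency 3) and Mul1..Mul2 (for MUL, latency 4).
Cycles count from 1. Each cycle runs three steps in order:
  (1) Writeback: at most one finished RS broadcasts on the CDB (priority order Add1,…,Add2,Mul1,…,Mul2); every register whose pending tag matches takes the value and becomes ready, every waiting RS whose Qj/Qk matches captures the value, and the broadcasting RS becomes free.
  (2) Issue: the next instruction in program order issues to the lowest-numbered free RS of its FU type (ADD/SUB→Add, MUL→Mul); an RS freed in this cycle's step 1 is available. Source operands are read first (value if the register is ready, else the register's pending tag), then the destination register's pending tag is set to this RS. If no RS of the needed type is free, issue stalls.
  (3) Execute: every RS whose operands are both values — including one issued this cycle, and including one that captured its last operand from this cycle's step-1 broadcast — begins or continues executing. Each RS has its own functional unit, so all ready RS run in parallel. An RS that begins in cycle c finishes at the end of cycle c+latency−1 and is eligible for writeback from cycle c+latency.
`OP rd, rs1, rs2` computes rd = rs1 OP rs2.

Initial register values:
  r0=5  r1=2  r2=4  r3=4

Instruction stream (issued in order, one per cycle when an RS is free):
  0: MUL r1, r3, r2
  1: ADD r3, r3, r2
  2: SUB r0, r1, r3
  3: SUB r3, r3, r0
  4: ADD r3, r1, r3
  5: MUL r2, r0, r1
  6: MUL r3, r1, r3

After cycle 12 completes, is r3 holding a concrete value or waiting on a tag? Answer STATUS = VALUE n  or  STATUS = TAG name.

STATUS = TAG Mul2

c1: issue MUL r1<-Mul1 | r0:5,r1:Mul1,r2:4,r3:4
c2: issue ADD r3<-Add1 | r0:5,r1:Mul1,r2:4,r3:Add1
c3: issue SUB r0<-Add2 | r0:Add2,r1:Mul1,r2:4,r3:Add1
c4: stall | r0:Add2,r1:Mul1,r2:4,r3:Add1
c5: CDB Add1=8; issue SUB r3<-Add1 | r0:Add2,r1:Mul1,r2:4,r3:Add1
c6: CDB Mul1=16; stall | r0:Add2,r1:16,r2:4,r3:Add1
c7: stall | r0:Add2,r1:16,r2:4,r3:Add1
c8: stall | r0:Add2,r1:16,r2:4,r3:Add1
c9: CDB Add2=8; issue ADD r3<-Add2 | r0:8,r1:16,r2:4,r3:Add2
c10: issue MUL r2<-Mul1 | r0:8,r1:16,r2:Mul1,r3:Add2
c11: issue MUL r3<-Mul2 | r0:8,r1:16,r2:Mul1,r3:Mul2
c12: CDB Add1=0 | r0:8,r1:16,r2:Mul1,r3:Mul2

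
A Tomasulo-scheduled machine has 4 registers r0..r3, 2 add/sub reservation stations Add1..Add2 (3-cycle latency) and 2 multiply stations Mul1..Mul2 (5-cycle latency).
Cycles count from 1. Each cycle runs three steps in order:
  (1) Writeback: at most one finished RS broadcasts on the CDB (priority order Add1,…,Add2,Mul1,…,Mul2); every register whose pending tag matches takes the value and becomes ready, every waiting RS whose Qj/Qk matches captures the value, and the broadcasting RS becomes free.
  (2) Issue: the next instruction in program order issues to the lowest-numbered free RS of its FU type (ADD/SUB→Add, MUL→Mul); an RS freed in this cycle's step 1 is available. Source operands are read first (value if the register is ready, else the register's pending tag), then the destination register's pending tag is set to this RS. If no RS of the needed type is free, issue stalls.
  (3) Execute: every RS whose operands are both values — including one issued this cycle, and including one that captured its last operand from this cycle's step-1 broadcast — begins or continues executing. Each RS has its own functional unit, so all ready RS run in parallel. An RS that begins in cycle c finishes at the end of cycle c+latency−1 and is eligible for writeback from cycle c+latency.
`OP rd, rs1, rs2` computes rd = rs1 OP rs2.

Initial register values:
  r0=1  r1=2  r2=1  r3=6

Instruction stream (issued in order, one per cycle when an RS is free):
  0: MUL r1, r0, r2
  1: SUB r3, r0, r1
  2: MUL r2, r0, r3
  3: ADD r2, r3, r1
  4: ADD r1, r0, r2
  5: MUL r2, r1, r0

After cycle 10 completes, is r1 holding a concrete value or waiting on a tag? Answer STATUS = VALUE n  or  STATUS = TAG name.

cycle 1: issue MUL r1<-Mul1 // r0:1,r1:Mul1,r2:1,r3:6
cycle 2: issue SUB r3<-Add1 // r0:1,r1:Mul1,r2:1,r3:Add1
cycle 3: issue MUL r2<-Mul2 // r0:1,r1:Mul1,r2:Mul2,r3:Add1
cycle 4: issue ADD r2<-Add2 // r0:1,r1:Mul1,r2:Add2,r3:Add1
cycle 5: stall // r0:1,r1:Mul1,r2:Add2,r3:Add1
cycle 6: CDB Mul1=1; stall // r0:1,r1:1,r2:Add2,r3:Add1
cycle 7: stall // r0:1,r1:1,r2:Add2,r3:Add1
cycle 8: stall // r0:1,r1:1,r2:Add2,r3:Add1
cycle 9: CDB Add1=0; issue ADD r1<-Add1 // r0:1,r1:Add1,r2:Add2,r3:0
cycle 10: issue MUL r2<-Mul1 // r0:1,r1:Add1,r2:Mul1,r3:0

STATUS = TAG Add1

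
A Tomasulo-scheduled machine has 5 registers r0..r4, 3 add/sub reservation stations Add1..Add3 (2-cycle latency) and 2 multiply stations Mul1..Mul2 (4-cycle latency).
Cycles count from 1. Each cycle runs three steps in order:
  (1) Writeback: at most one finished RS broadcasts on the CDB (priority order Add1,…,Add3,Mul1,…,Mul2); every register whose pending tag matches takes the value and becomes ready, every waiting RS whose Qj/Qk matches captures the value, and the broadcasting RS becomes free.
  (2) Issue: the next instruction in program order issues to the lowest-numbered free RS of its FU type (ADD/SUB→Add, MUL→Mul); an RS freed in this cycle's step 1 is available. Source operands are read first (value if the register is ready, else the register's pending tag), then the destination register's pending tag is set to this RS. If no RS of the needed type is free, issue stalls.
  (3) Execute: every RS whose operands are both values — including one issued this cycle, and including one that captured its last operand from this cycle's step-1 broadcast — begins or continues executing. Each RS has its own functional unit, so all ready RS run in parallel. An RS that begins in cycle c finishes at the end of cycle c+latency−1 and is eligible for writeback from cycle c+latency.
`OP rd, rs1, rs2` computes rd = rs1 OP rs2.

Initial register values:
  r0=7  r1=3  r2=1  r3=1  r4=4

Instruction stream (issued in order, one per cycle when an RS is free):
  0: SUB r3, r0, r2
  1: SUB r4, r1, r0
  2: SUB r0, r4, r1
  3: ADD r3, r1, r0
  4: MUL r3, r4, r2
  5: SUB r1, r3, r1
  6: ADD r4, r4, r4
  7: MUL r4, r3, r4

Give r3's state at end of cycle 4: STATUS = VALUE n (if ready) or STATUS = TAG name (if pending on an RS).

  c1: issue SUB r3<-Add1  regs: r0:7,r1:3,r2:1,r3:Add1,r4:4
  c2: issue SUB r4<-Add2  regs: r0:7,r1:3,r2:1,r3:Add1,r4:Add2
  c3: CDB Add1=6; issue SUB r0<-Add1  regs: r0:Add1,r1:3,r2:1,r3:6,r4:Add2
  c4: CDB Add2=-4; issue ADD r3<-Add2  regs: r0:Add1,r1:3,r2:1,r3:Add2,r4:-4

STATUS = TAG Add2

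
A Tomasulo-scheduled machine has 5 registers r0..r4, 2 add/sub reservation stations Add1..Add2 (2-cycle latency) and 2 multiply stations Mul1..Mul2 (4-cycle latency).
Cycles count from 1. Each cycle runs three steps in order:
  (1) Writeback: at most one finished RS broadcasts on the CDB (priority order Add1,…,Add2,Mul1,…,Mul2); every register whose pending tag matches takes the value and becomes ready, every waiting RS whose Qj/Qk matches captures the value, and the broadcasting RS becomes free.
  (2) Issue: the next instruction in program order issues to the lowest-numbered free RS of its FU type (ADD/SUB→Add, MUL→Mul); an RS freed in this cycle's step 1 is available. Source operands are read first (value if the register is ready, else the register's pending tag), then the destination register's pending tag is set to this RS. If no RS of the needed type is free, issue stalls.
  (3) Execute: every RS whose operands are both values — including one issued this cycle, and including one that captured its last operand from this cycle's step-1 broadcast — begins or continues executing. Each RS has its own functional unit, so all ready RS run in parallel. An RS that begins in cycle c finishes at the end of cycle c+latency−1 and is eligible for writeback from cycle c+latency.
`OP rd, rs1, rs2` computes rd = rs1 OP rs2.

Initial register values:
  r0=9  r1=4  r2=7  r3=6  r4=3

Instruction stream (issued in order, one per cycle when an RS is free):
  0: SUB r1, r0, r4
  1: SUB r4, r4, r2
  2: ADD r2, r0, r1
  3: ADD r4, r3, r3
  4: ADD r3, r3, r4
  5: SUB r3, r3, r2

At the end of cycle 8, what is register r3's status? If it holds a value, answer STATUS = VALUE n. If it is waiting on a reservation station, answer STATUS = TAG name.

STATUS = TAG Add2

  c1: issue SUB r1<-Add1  regs: r0:9,r1:Add1,r2:7,r3:6,r4:3
  c2: issue SUB r4<-Add2  regs: r0:9,r1:Add1,r2:7,r3:6,r4:Add2
  c3: CDB Add1=6; issue ADD r2<-Add1  regs: r0:9,r1:6,r2:Add1,r3:6,r4:Add2
  c4: CDB Add2=-4; issue ADD r4<-Add2  regs: r0:9,r1:6,r2:Add1,r3:6,r4:Add2
  c5: CDB Add1=15; issue ADD r3<-Add1  regs: r0:9,r1:6,r2:15,r3:Add1,r4:Add2
  c6: CDB Add2=12; issue SUB r3<-Add2  regs: r0:9,r1:6,r2:15,r3:Add2,r4:12
  c7: -  regs: r0:9,r1:6,r2:15,r3:Add2,r4:12
  c8: CDB Add1=18  regs: r0:9,r1:6,r2:15,r3:Add2,r4:12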